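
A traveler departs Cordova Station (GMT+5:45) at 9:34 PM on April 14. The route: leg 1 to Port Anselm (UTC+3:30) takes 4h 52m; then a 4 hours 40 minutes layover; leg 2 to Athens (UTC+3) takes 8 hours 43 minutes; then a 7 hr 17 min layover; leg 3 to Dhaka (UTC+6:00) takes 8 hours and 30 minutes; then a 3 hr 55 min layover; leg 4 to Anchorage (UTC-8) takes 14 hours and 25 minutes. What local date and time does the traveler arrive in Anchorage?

12:11 PM on Apr 16

Convert departure to UTC: 9:34 PM − 5:45 = 3:49 PM UTC on Apr 14.
Add 4 hours and 52 minutes leg 1 → 8:41 PM UTC.
Add 4 hours 40 minutes layover in Port Anselm → 1:21 AM UTC (Apr 15).
Add 8 hours and 43 minutes leg 2 → 10:04 AM UTC.
Add 7 hours and 17 minutes layover in Athens → 5:21 PM UTC.
Add 8 hours 30 minutes leg 3 → 1:51 AM UTC (Apr 16).
Add 3 hours 55 minutes layover in Dhaka → 5:46 AM UTC.
Add 14 hours and 25 minutes leg 4 → 8:11 PM UTC.
Anchorage is UTC−8:00, so local arrival = 8:11 PM − 8:00 = 12:11 PM on Apr 16.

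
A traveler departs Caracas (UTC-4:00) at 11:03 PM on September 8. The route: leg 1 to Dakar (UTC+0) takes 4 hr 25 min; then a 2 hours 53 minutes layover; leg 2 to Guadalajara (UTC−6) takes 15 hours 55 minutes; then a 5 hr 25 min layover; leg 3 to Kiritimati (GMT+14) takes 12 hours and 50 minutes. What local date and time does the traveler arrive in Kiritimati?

10:31 AM on September 11

Convert departure to UTC: 11:03 PM + 4:00 = 3:03 AM UTC on Sep 9.
Add 4 hours 25 minutes leg 1 → 7:28 AM UTC.
Add 2 hours 53 minutes layover in Dakar → 10:21 AM UTC.
Add 15 hours 55 minutes leg 2 → 2:16 AM UTC (Sep 10).
Add 5 hours and 25 minutes layover in Guadalajara → 7:41 AM UTC.
Add 12 hours 50 minutes leg 3 → 8:31 PM UTC.
Kiritimati is UTC+14:00, so local arrival = 8:31 PM + 14:00 = 10:31 AM on Sep 11.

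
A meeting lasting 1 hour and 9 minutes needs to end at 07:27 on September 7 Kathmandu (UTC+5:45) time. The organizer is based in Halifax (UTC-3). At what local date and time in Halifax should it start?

Target end time in UTC: 07:27 − 5:45 = 01:42 on Sep 7.
Subtract 1 hour 9 minutes → start 00:33 UTC on Sep 7.
Halifax is UTC−3:00: 00:33 − 3:00 = 21:33 on Sep 6.

21:33 on Sep 6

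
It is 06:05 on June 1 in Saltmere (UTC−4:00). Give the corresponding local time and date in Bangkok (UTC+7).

Bangkok is 11:00 ahead of Saltmere.
Shift by the zone difference: 06:05 + 11:00 = 17:05 on Jun 1 in Bangkok.

17:05 on June 1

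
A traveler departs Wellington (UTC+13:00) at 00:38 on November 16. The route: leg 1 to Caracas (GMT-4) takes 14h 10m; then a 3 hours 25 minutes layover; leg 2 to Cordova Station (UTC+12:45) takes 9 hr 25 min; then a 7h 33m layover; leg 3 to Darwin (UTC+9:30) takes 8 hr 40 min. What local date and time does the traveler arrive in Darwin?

Convert departure to UTC: 00:38 − 13:00 = 11:38 UTC on Nov 15.
Add 14 hours 10 minutes leg 1 → 01:48 UTC (Nov 16).
Add 3 hours and 25 minutes layover in Caracas → 05:13 UTC.
Add 9 hours and 25 minutes leg 2 → 14:38 UTC.
Add 7 hours 33 minutes layover in Cordova Station → 22:11 UTC.
Add 8 hours 40 minutes leg 3 → 06:51 UTC (Nov 17).
Darwin is UTC+9:30, so local arrival = 06:51 + 9:30 = 16:21 on Nov 17.

16:21 on November 17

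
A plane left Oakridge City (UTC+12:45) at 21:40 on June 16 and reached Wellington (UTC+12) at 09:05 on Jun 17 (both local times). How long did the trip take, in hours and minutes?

Departure in UTC: 21:40 − 12:45 = 08:55 on Jun 16.
Arrival in UTC: 09:05 − 12:00 = 21:05 on Jun 16.
Elapsed = 21:05 − 08:55 = 12 hours 10 minutes.

12 hours 10 minutes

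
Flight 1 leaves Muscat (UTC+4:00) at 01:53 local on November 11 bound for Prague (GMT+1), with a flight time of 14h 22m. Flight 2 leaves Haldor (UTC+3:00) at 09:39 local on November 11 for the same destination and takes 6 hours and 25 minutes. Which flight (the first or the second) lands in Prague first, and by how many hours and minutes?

the first, by 49 minutes

Flight 1 in UTC: 01:53 − 4:00 = 21:53 on Nov 10.
+14 hours 22 minutes → arrive 12:15 UTC on Nov 11.
Flight 2 in UTC: 09:39 − 3:00 = 06:39 on Nov 11.
+6 hours 25 minutes → arrive 13:04 UTC on Nov 11.
Flight 1 lands earlier by 49 minutes.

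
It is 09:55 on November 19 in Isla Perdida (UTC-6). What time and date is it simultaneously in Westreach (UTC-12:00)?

03:55 on November 19

In UTC: 09:55 + 6:00 = 15:55 on Nov 19.
Westreach is UTC−12:00: 15:55 − 12:00 = 03:55 on Nov 19.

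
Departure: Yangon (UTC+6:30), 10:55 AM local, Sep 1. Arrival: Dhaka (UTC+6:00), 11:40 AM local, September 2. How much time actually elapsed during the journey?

Dhaka is 0:30 behind Yangon.
Clock-face elapsed time (ignoring zones) is 24 hours 45 minutes.
Actual elapsed = 24 hours 45 minutes + 0:30 = 25 hours 15 minutes.

25 hours 15 minutes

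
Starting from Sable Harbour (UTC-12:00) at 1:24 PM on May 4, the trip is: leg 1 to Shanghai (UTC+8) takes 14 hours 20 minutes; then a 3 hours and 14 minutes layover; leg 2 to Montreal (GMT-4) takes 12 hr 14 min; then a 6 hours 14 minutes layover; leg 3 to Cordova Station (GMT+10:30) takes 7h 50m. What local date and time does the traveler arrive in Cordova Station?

Convert departure to UTC: 1:24 PM + 12:00 = 1:24 AM UTC on May 5.
Add 14 hours and 20 minutes leg 1 → 3:44 PM UTC.
Add 3 hours and 14 minutes layover in Shanghai → 6:58 PM UTC.
Add 12 hours 14 minutes leg 2 → 7:12 AM UTC (May 6).
Add 6 hours and 14 minutes layover in Montreal → 1:26 PM UTC.
Add 7 hours and 50 minutes leg 3 → 9:16 PM UTC.
Cordova Station is UTC+10:30, so local arrival = 9:16 PM + 10:30 = 7:46 AM on May 7.

7:46 AM on May 7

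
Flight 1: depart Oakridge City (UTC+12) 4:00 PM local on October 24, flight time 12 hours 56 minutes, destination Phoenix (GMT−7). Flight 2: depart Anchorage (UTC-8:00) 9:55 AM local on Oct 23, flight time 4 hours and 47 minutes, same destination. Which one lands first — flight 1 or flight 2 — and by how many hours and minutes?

the second, by 18 hours 14 minutes

Flight 1 in UTC: 4:00 PM − 12:00 = 4:00 AM on Oct 24.
+12 hours and 56 minutes → arrive 4:56 PM UTC on Oct 24.
Flight 2 in UTC: 9:55 AM + 8:00 = 5:55 PM on Oct 23.
+4 hours 47 minutes → arrive 10:42 PM UTC on Oct 23.
Flight 2 lands earlier by 18 hours 14 minutes.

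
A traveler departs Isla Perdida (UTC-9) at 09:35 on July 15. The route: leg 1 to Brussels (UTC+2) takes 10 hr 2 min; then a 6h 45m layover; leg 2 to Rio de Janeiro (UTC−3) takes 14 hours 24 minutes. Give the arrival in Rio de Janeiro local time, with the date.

Convert departure to UTC: 09:35 + 9:00 = 18:35 UTC on Jul 15.
Add 10 hours 2 minutes leg 1 → 04:37 UTC (Jul 16).
Add 6 hours and 45 minutes layover in Brussels → 11:22 UTC.
Add 14 hours and 24 minutes leg 2 → 01:46 UTC (Jul 17).
Rio de Janeiro is UTC−3:00, so local arrival = 01:46 − 3:00 = 22:46 on Jul 16.

22:46 on July 16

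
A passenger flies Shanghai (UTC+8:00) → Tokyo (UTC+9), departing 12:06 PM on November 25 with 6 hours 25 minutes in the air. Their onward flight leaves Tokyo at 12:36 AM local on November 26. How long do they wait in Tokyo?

5 hours 5 minutes

Convert departure to UTC: 12:06 PM − 8:00 = 4:06 AM UTC on Nov 25.
Add 6 hours 25 minutes flight time → 10:31 AM UTC.
Tokyo is UTC+9:00, so local arrival = 10:31 AM + 9:00 = 7:31 PM on Nov 25.
Layover = 12:36 AM − 7:31 PM (+1 day) = 5 hours 5 minutes.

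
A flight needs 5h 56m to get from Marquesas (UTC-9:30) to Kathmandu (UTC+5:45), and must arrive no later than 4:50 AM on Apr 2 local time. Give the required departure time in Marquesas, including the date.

7:39 AM on April 1

Target arrival in UTC: 4:50 AM − 5:45 = 11:05 PM on Apr 1.
Subtract 5 hours and 56 minutes → departure 5:09 PM UTC on Apr 1.
Marquesas is UTC−9:30: 5:09 PM − 9:30 = 7:39 AM on Apr 1.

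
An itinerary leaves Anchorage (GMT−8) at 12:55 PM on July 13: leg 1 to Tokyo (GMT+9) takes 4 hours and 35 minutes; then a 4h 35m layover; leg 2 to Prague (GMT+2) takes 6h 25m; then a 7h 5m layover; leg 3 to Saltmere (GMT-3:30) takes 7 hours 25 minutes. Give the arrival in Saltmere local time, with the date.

Convert departure to UTC: 12:55 PM + 8:00 = 8:55 PM UTC on Jul 13.
Add 4 hours and 35 minutes leg 1 → 1:30 AM UTC (Jul 14).
Add 4 hours 35 minutes layover in Tokyo → 6:05 AM UTC.
Add 6 hours 25 minutes leg 2 → 12:30 PM UTC.
Add 7 hours and 5 minutes layover in Prague → 7:35 PM UTC.
Add 7 hours 25 minutes leg 3 → 3:00 AM UTC (Jul 15).
Saltmere is UTC−3:30, so local arrival = 3:00 AM − 3:30 = 11:30 PM on Jul 14.

11:30 PM on July 14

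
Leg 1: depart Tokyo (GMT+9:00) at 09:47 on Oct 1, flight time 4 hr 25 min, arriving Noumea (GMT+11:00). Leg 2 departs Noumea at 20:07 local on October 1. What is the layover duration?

Convert departure to UTC: 09:47 − 9:00 = 00:47 UTC on Oct 1.
Add 4 hours and 25 minutes flight time → 05:12 UTC.
Noumea is UTC+11:00, so local arrival = 05:12 + 11:00 = 16:12 on Oct 1.
Layover = 20:07 − 16:12 = 3 hours 55 minutes.

3 hours 55 minutes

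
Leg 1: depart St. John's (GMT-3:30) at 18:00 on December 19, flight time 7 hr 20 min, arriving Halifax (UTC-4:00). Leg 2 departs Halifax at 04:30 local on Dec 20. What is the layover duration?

Convert departure to UTC: 18:00 + 3:30 = 21:30 UTC on Dec 19.
Add 7 hours 20 minutes flight time → 04:50 UTC (Dec 20).
Halifax is UTC−4:00, so local arrival = 04:50 − 4:00 = 00:50 on Dec 20.
Layover = 04:30 − 00:50 = 3 hours 40 minutes.

3 hours 40 minutes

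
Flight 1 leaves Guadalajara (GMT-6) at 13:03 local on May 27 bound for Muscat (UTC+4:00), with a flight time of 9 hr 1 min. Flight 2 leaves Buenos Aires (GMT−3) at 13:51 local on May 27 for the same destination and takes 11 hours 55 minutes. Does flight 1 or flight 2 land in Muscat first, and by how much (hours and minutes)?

Flight 1 in UTC: 13:03 + 6:00 = 19:03 on May 27.
+9 hours and 1 minute → arrive 04:04 UTC on May 28.
Flight 2 in UTC: 13:51 + 3:00 = 16:51 on May 27.
+11 hours and 55 minutes → arrive 04:46 UTC on May 28.
Flight 1 lands earlier by 42 minutes.

the first, by 42 minutes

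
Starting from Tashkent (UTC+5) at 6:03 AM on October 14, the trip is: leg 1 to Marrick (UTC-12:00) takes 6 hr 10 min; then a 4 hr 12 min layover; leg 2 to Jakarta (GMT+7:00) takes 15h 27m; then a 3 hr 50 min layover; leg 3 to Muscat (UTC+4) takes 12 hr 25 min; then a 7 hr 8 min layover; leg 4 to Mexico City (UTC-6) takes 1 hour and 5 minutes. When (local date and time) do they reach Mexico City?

9:20 PM on October 15

Convert departure to UTC: 6:03 AM − 5:00 = 1:03 AM UTC on Oct 14.
Add 6 hours 10 minutes leg 1 → 7:13 AM UTC.
Add 4 hours 12 minutes layover in Marrick → 11:25 AM UTC.
Add 15 hours 27 minutes leg 2 → 2:52 AM UTC (Oct 15).
Add 3 hours 50 minutes layover in Jakarta → 6:42 AM UTC.
Add 12 hours 25 minutes leg 3 → 7:07 PM UTC.
Add 7 hours and 8 minutes layover in Muscat → 2:15 AM UTC (Oct 16).
Add 1 hour 5 minutes leg 4 → 3:20 AM UTC.
Mexico City is UTC−6:00, so local arrival = 3:20 AM − 6:00 = 9:20 PM on Oct 15.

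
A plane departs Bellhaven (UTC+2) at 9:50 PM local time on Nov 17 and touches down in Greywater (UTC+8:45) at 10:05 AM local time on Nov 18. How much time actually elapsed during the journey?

Greywater is 6:45 ahead of Bellhaven.
Clock-face elapsed time (ignoring zones) is 12 hours 15 minutes.
Actual elapsed = 12 hours 15 minutes − 6:45 = 5 hours 30 minutes.

5 hours 30 minutes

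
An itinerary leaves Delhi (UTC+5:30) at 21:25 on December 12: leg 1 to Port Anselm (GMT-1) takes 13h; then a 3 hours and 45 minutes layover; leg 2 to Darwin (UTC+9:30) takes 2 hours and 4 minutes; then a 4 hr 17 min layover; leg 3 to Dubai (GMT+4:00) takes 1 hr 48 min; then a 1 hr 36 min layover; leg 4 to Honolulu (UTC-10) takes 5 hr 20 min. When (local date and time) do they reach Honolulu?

13:45 on Dec 13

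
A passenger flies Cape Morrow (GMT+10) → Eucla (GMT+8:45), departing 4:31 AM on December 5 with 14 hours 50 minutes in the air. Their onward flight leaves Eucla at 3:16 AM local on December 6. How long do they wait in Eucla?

Convert departure to UTC: 4:31 AM − 10:00 = 6:31 PM UTC on Dec 4.
Add 14 hours 50 minutes flight time → 9:21 AM UTC (Dec 5).
Eucla is UTC+8:45, so local arrival = 9:21 AM + 8:45 = 6:06 PM on Dec 5.
Layover = 3:16 AM − 6:06 PM (+1 day) = 9 hours 10 minutes.

9 hours 10 minutes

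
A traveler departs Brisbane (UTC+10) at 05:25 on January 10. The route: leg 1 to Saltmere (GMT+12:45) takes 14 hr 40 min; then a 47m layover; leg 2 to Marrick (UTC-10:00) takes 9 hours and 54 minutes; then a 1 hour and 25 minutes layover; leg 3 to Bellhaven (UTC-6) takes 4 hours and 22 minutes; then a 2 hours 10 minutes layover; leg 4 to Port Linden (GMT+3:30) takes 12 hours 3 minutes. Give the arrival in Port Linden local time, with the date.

20:16 on January 11

Convert departure to UTC: 05:25 − 10:00 = 19:25 UTC on Jan 9.
Add 14 hours and 40 minutes leg 1 → 10:05 UTC (Jan 10).
Add 47 minutes layover in Saltmere → 10:52 UTC.
Add 9 hours and 54 minutes leg 2 → 20:46 UTC.
Add 1 hour and 25 minutes layover in Marrick → 22:11 UTC.
Add 4 hours 22 minutes leg 3 → 02:33 UTC (Jan 11).
Add 2 hours and 10 minutes layover in Bellhaven → 04:43 UTC.
Add 12 hours 3 minutes leg 4 → 16:46 UTC.
Port Linden is UTC+3:30, so local arrival = 16:46 + 3:30 = 20:16 on Jan 11.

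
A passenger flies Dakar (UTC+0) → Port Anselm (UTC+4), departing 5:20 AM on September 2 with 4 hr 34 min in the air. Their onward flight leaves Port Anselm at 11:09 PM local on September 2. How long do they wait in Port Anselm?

Dakar is at UTC+0, so departure is already 5:20 AM UTC on Sep 2.
Add 4 hours and 34 minutes flight time → 9:54 AM UTC.
Port Anselm is UTC+4:00, so local arrival = 9:54 AM + 4:00 = 1:54 PM on Sep 2.
Layover = 11:09 PM − 1:54 PM = 9 hours 15 minutes.

9 hours 15 minutes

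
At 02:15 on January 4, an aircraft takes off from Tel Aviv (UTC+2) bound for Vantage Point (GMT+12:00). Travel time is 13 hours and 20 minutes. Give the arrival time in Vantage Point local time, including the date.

Convert departure to UTC: 02:15 − 2:00 = 00:15 UTC on Jan 4.
Add 13 hours and 20 minutes travel time → 13:35 UTC.
Vantage Point is UTC+12:00, so local arrival = 13:35 + 12:00 = 01:35 on Jan 5.

01:35 on Jan 5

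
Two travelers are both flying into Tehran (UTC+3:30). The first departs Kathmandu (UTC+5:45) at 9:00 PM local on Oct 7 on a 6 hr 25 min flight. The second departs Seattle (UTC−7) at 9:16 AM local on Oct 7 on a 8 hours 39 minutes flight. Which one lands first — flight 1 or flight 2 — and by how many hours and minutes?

the first, by 3 hours 15 minutes

Flight 1 in UTC: 9:00 PM − 5:45 = 3:15 PM on Oct 7.
+6 hours 25 minutes → arrive 9:40 PM UTC on Oct 7.
Flight 2 in UTC: 9:16 AM + 7:00 = 4:16 PM on Oct 7.
+8 hours and 39 minutes → arrive 12:55 AM UTC on Oct 8.
Flight 1 lands earlier by 3 hours 15 minutes.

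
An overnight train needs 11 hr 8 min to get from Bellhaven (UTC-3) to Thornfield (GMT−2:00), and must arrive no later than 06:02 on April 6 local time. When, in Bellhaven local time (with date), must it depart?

17:54 on April 5

Target arrival in UTC: 06:02 + 2:00 = 08:02 on Apr 6.
Subtract 11 hours 8 minutes → departure 20:54 UTC on Apr 5.
Bellhaven is UTC−3:00: 20:54 − 3:00 = 17:54 on Apr 5.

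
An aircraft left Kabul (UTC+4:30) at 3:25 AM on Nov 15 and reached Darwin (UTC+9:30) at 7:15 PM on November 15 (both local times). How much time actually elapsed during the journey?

Departure in UTC: 3:25 AM − 4:30 = 10:55 PM on Nov 14.
Arrival in UTC: 7:15 PM − 9:30 = 9:45 AM on Nov 15.
Elapsed = 9:45 AM − 10:55 PM (+1 day) = 10 hours 50 minutes.

10 hours 50 minutes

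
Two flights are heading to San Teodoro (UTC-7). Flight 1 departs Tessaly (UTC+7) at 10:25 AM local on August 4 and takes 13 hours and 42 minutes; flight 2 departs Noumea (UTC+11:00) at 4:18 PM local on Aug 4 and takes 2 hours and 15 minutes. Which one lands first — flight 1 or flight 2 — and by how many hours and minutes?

the second, by 9 hours 34 minutes

Flight 1 in UTC: 10:25 AM − 7:00 = 3:25 AM on Aug 4.
+13 hours and 42 minutes → arrive 5:07 PM UTC on Aug 4.
Flight 2 in UTC: 4:18 PM − 11:00 = 5:18 AM on Aug 4.
+2 hours and 15 minutes → arrive 7:33 AM UTC on Aug 4.
Flight 2 lands earlier by 9 hours 34 minutes.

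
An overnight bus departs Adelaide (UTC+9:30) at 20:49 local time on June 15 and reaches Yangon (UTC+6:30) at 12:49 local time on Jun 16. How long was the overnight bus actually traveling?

Departure in UTC: 20:49 − 9:30 = 11:19 on Jun 15.
Arrival in UTC: 12:49 − 6:30 = 06:19 on Jun 16.
Elapsed = 06:19 − 11:19 (+1 day) = 19 hours.

19 hours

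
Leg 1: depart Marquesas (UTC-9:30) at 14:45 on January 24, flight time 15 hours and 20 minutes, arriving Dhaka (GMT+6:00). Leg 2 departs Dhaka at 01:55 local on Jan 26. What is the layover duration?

4 hours 20 minutes

Convert departure to UTC: 14:45 + 9:30 = 00:15 UTC on Jan 25.
Add 15 hours 20 minutes flight time → 15:35 UTC.
Dhaka is UTC+6:00, so local arrival = 15:35 + 6:00 = 21:35 on Jan 25.
Layover = 01:55 − 21:35 (+1 day) = 4 hours 20 minutes.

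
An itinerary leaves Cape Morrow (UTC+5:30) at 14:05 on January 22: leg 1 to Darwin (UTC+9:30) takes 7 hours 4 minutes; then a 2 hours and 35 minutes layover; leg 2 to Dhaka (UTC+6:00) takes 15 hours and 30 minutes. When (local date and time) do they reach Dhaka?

15:44 on January 23

Convert departure to UTC: 14:05 − 5:30 = 08:35 UTC on Jan 22.
Add 7 hours and 4 minutes leg 1 → 15:39 UTC.
Add 2 hours 35 minutes layover in Darwin → 18:14 UTC.
Add 15 hours and 30 minutes leg 2 → 09:44 UTC (Jan 23).
Dhaka is UTC+6:00, so local arrival = 09:44 + 6:00 = 15:44 on Jan 23.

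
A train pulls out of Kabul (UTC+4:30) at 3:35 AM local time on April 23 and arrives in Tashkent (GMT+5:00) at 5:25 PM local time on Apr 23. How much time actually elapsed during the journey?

13 hours 20 minutes

Departure in UTC: 3:35 AM − 4:30 = 11:05 PM on Apr 22.
Arrival in UTC: 5:25 PM − 5:00 = 12:25 PM on Apr 23.
Elapsed = 12:25 PM − 11:05 PM (+1 day) = 13 hours 20 minutes.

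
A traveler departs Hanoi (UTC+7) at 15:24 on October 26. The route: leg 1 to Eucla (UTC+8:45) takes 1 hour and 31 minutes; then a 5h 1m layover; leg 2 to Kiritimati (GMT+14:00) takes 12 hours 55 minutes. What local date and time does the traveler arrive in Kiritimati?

17:51 on Oct 27

Convert departure to UTC: 15:24 − 7:00 = 08:24 UTC on Oct 26.
Add 1 hour 31 minutes leg 1 → 09:55 UTC.
Add 5 hours and 1 minute layover in Eucla → 14:56 UTC.
Add 12 hours and 55 minutes leg 2 → 03:51 UTC (Oct 27).
Kiritimati is UTC+14:00, so local arrival = 03:51 + 14:00 = 17:51 on Oct 27.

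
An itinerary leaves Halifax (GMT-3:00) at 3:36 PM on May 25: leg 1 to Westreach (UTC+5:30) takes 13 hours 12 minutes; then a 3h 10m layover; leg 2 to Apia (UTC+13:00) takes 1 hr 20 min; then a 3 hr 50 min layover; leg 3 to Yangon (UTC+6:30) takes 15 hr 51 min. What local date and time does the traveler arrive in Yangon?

2:29 PM on May 27

Convert departure to UTC: 3:36 PM + 3:00 = 6:36 PM UTC on May 25.
Add 13 hours 12 minutes leg 1 → 7:48 AM UTC (May 26).
Add 3 hours 10 minutes layover in Westreach → 10:58 AM UTC.
Add 1 hour 20 minutes leg 2 → 12:18 PM UTC.
Add 3 hours and 50 minutes layover in Apia → 4:08 PM UTC.
Add 15 hours and 51 minutes leg 3 → 7:59 AM UTC (May 27).
Yangon is UTC+6:30, so local arrival = 7:59 AM + 6:30 = 2:29 PM on May 27.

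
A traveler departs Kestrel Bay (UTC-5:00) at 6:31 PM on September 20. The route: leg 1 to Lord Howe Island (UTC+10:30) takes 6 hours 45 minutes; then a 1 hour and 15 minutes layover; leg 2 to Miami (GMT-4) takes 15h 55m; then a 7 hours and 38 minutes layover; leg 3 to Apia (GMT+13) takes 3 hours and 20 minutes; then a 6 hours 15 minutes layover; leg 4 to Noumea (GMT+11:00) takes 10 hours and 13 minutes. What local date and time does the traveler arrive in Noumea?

1:52 PM on Sep 23

Convert departure to UTC: 6:31 PM + 5:00 = 11:31 PM UTC on Sep 20.
Add 6 hours 45 minutes leg 1 → 6:16 AM UTC (Sep 21).
Add 1 hour and 15 minutes layover in Lord Howe Island → 7:31 AM UTC.
Add 15 hours and 55 minutes leg 2 → 11:26 PM UTC.
Add 7 hours 38 minutes layover in Miami → 7:04 AM UTC (Sep 22).
Add 3 hours and 20 minutes leg 3 → 10:24 AM UTC.
Add 6 hours and 15 minutes layover in Apia → 4:39 PM UTC.
Add 10 hours and 13 minutes leg 4 → 2:52 AM UTC (Sep 23).
Noumea is UTC+11:00, so local arrival = 2:52 AM + 11:00 = 1:52 PM on Sep 23.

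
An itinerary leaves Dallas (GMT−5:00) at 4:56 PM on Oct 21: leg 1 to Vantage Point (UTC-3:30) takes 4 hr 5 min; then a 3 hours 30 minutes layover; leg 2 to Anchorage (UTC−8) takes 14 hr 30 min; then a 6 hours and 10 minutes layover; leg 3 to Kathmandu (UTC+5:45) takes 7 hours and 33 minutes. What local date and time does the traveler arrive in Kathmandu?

3:29 PM on Oct 23

Convert departure to UTC: 4:56 PM + 5:00 = 9:56 PM UTC on Oct 21.
Add 4 hours and 5 minutes leg 1 → 2:01 AM UTC (Oct 22).
Add 3 hours and 30 minutes layover in Vantage Point → 5:31 AM UTC.
Add 14 hours 30 minutes leg 2 → 8:01 PM UTC.
Add 6 hours 10 minutes layover in Anchorage → 2:11 AM UTC (Oct 23).
Add 7 hours 33 minutes leg 3 → 9:44 AM UTC.
Kathmandu is UTC+5:45, so local arrival = 9:44 AM + 5:45 = 3:29 PM on Oct 23.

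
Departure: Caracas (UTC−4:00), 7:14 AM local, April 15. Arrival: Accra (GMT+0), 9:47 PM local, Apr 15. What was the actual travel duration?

10 hours 33 minutes

Accra is 4:00 ahead of Caracas.
Clock-face elapsed time (ignoring zones) is 14 hours 33 minutes.
Actual elapsed = 14 hours 33 minutes − 4:00 = 10 hours 33 minutes.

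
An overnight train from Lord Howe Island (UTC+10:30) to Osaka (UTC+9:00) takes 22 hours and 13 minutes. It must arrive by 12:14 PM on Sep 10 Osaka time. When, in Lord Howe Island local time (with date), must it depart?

3:31 PM on September 9

Target arrival in UTC: 12:14 PM − 9:00 = 3:14 AM on Sep 10.
Subtract 22 hours 13 minutes → departure 5:01 AM UTC on Sep 9.
Lord Howe Island is UTC+10:30: 5:01 AM + 10:30 = 3:31 PM on Sep 9.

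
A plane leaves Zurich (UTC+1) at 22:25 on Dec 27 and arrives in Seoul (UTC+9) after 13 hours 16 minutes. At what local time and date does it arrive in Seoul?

Convert departure to UTC: 22:25 − 1:00 = 21:25 UTC on Dec 27.
Add 13 hours 16 minutes travel time → 10:41 UTC (Dec 28).
Seoul is UTC+9:00, so local arrival = 10:41 + 9:00 = 19:41 on Dec 28.

19:41 on Dec 28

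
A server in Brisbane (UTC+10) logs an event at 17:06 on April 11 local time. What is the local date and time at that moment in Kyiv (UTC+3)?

In UTC: 17:06 − 10:00 = 07:06 on Apr 11.
Kyiv is UTC+3:00: 07:06 + 3:00 = 10:06 on Apr 11.

10:06 on Apr 11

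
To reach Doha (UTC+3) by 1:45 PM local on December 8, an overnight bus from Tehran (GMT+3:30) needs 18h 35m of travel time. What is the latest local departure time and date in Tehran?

7:40 PM on Dec 7

Target arrival in UTC: 1:45 PM − 3:00 = 10:45 AM on Dec 8.
Subtract 18 hours and 35 minutes → departure 4:10 PM UTC on Dec 7.
Tehran is UTC+3:30: 4:10 PM + 3:30 = 7:40 PM on Dec 7.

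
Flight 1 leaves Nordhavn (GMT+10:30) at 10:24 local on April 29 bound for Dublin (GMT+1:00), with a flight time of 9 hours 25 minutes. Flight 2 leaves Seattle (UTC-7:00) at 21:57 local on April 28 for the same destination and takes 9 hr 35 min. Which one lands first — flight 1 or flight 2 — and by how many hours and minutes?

Flight 1 in UTC: 10:24 − 10:30 = 23:54 on Apr 28.
+9 hours and 25 minutes → arrive 09:19 UTC on Apr 29.
Flight 2 in UTC: 21:57 + 7:00 = 04:57 on Apr 29.
+9 hours and 35 minutes → arrive 14:32 UTC on Apr 29.
Flight 1 lands earlier by 5 hours 13 minutes.

the first, by 5 hours 13 minutes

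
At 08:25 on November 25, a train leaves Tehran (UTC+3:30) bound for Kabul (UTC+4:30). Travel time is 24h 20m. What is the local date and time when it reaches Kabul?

09:45 on November 26

Convert departure to UTC: 08:25 − 3:30 = 04:55 UTC on Nov 25.
Add 24 hours and 20 minutes travel time → 05:15 UTC (Nov 26).
Kabul is UTC+4:30, so local arrival = 05:15 + 4:30 = 09:45 on Nov 26.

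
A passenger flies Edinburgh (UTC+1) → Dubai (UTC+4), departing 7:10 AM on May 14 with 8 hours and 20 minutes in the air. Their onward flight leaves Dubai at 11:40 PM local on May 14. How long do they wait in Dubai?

5 hours 10 minutes

Convert departure to UTC: 7:10 AM − 1:00 = 6:10 AM UTC on May 14.
Add 8 hours and 20 minutes flight time → 2:30 PM UTC.
Dubai is UTC+4:00, so local arrival = 2:30 PM + 4:00 = 6:30 PM on May 14.
Layover = 11:40 PM − 6:30 PM = 5 hours 10 minutes.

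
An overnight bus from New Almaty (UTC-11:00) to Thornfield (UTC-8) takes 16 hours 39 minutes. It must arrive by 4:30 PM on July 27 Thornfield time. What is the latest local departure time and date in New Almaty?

8:51 PM on July 26

Target arrival in UTC: 4:30 PM + 8:00 = 12:30 AM on Jul 28.
Subtract 16 hours 39 minutes → departure 7:51 AM UTC on Jul 27.
New Almaty is UTC−11:00: 7:51 AM − 11:00 = 8:51 PM on Jul 26.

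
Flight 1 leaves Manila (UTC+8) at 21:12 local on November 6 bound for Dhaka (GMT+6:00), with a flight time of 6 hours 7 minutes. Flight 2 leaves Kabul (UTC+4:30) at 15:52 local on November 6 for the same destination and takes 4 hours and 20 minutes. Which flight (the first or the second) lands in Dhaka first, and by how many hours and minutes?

Flight 1 in UTC: 21:12 − 8:00 = 13:12 on Nov 6.
+6 hours and 7 minutes → arrive 19:19 UTC on Nov 6.
Flight 2 in UTC: 15:52 − 4:30 = 11:22 on Nov 6.
+4 hours 20 minutes → arrive 15:42 UTC on Nov 6.
Flight 2 lands earlier by 3 hours 37 minutes.

the second, by 3 hours 37 minutes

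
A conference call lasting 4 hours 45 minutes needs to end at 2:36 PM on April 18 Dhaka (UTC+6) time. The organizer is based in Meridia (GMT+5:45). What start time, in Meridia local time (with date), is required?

Target end time in UTC: 2:36 PM − 6:00 = 8:36 AM on Apr 18.
Subtract 4 hours 45 minutes → start 3:51 AM UTC on Apr 18.
Meridia is UTC+5:45: 3:51 AM + 5:45 = 9:36 AM on Apr 18.

9:36 AM on April 18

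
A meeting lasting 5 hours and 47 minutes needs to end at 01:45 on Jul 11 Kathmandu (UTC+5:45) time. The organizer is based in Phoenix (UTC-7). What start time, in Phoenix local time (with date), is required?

Target end time in UTC: 01:45 − 5:45 = 20:00 on Jul 10.
Subtract 5 hours 47 minutes → start 14:13 UTC on Jul 10.
Phoenix is UTC−7:00: 14:13 − 7:00 = 07:13 on Jul 10.

07:13 on July 10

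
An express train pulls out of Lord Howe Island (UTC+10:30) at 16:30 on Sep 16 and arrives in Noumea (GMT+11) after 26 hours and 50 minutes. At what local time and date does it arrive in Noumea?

Convert departure to UTC: 16:30 − 10:30 = 06:00 UTC on Sep 16.
Add 26 hours 50 minutes travel time → 08:50 UTC (Sep 17).
Noumea is UTC+11:00, so local arrival = 08:50 + 11:00 = 19:50 on Sep 17.

19:50 on Sep 17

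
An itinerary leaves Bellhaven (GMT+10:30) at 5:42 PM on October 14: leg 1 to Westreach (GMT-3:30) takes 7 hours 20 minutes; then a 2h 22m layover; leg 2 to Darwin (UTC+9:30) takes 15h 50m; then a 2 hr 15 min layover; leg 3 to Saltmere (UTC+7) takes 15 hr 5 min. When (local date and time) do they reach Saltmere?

Convert departure to UTC: 5:42 PM − 10:30 = 7:12 AM UTC on Oct 14.
Add 7 hours 20 minutes leg 1 → 2:32 PM UTC.
Add 2 hours and 22 minutes layover in Westreach → 4:54 PM UTC.
Add 15 hours and 50 minutes leg 2 → 8:44 AM UTC (Oct 15).
Add 2 hours 15 minutes layover in Darwin → 10:59 AM UTC.
Add 15 hours and 5 minutes leg 3 → 2:04 AM UTC (Oct 16).
Saltmere is UTC+7:00, so local arrival = 2:04 AM + 7:00 = 9:04 AM on Oct 16.

9:04 AM on Oct 16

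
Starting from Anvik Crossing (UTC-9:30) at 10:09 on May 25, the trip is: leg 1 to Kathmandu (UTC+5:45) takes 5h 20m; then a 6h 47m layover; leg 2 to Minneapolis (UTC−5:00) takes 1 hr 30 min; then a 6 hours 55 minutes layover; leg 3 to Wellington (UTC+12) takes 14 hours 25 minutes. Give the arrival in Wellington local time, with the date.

18:36 on May 27

Convert departure to UTC: 10:09 + 9:30 = 19:39 UTC on May 25.
Add 5 hours and 20 minutes leg 1 → 00:59 UTC (May 26).
Add 6 hours 47 minutes layover in Kathmandu → 07:46 UTC.
Add 1 hour and 30 minutes leg 2 → 09:16 UTC.
Add 6 hours and 55 minutes layover in Minneapolis → 16:11 UTC.
Add 14 hours and 25 minutes leg 3 → 06:36 UTC (May 27).
Wellington is UTC+12:00, so local arrival = 06:36 + 12:00 = 18:36 on May 27.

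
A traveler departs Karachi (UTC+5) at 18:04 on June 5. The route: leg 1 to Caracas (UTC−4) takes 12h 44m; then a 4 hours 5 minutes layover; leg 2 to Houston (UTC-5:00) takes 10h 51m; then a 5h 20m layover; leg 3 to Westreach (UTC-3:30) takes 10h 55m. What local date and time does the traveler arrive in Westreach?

05:29 on June 7

Convert departure to UTC: 18:04 − 5:00 = 13:04 UTC on Jun 5.
Add 12 hours 44 minutes leg 1 → 01:48 UTC (Jun 6).
Add 4 hours and 5 minutes layover in Caracas → 05:53 UTC.
Add 10 hours 51 minutes leg 2 → 16:44 UTC.
Add 5 hours and 20 minutes layover in Houston → 22:04 UTC.
Add 10 hours 55 minutes leg 3 → 08:59 UTC (Jun 7).
Westreach is UTC−3:30, so local arrival = 08:59 − 3:30 = 05:29 on Jun 7.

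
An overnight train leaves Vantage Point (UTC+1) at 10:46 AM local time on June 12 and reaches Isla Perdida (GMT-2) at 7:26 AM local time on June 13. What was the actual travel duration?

Departure in UTC: 10:46 AM − 1:00 = 9:46 AM on Jun 12.
Arrival in UTC: 7:26 AM + 2:00 = 9:26 AM on Jun 13.
Elapsed = 9:26 AM − 9:46 AM (+1 day) = 23 hours 40 minutes.

23 hours 40 minutes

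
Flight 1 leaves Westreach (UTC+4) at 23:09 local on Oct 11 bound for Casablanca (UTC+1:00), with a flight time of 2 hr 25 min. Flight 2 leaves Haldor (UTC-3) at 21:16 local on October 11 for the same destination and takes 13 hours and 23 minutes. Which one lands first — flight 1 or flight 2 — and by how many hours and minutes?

Flight 1 in UTC: 23:09 − 4:00 = 19:09 on Oct 11.
+2 hours and 25 minutes → arrive 21:34 UTC on Oct 11.
Flight 2 in UTC: 21:16 + 3:00 = 00:16 on Oct 12.
+13 hours 23 minutes → arrive 13:39 UTC on Oct 12.
Flight 1 lands earlier by 16 hours 5 minutes.

the first, by 16 hours 5 minutes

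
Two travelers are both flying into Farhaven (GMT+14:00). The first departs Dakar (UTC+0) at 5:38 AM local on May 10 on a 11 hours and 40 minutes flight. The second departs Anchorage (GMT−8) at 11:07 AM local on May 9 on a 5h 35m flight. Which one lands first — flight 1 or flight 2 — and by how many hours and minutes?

Flight 1 departs at 5:38 AM UTC (May 10).
+11 hours 40 minutes → arrive 5:18 PM UTC on May 10.
Flight 2 in UTC: 11:07 AM + 8:00 = 7:07 PM on May 9.
+5 hours 35 minutes → arrive 12:42 AM UTC on May 10.
Flight 2 lands earlier by 16 hours 36 minutes.

the second, by 16 hours 36 minutes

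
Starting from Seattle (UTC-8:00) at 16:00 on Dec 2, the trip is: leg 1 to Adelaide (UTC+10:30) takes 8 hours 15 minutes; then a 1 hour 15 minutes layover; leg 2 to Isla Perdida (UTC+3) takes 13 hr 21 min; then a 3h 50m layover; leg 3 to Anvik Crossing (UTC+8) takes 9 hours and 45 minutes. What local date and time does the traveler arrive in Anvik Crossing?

20:26 on Dec 4

Convert departure to UTC: 16:00 + 8:00 = 00:00 UTC on Dec 3.
Add 8 hours and 15 minutes leg 1 → 08:15 UTC.
Add 1 hour and 15 minutes layover in Adelaide → 09:30 UTC.
Add 13 hours and 21 minutes leg 2 → 22:51 UTC.
Add 3 hours 50 minutes layover in Isla Perdida → 02:41 UTC (Dec 4).
Add 9 hours 45 minutes leg 3 → 12:26 UTC.
Anvik Crossing is UTC+8:00, so local arrival = 12:26 + 8:00 = 20:26 on Dec 4.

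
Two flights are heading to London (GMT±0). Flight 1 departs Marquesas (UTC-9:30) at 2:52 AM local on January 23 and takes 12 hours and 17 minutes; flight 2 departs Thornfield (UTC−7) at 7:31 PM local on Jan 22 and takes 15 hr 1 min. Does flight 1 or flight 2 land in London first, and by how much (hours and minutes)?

Flight 1 in UTC: 2:52 AM + 9:30 = 12:22 PM on Jan 23.
+12 hours 17 minutes → arrive 12:39 AM UTC on Jan 24.
Flight 2 in UTC: 7:31 PM + 7:00 = 2:31 AM on Jan 23.
+15 hours 1 minute → arrive 5:32 PM UTC on Jan 23.
Flight 2 lands earlier by 7 hours 7 minutes.

the second, by 7 hours 7 minutes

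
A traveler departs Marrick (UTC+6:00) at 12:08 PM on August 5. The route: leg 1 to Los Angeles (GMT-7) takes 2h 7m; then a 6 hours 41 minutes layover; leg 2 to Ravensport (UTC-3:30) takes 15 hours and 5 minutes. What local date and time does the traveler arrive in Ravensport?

2:31 AM on Aug 6

Convert departure to UTC: 12:08 PM − 6:00 = 6:08 AM UTC on Aug 5.
Add 2 hours 7 minutes leg 1 → 8:15 AM UTC.
Add 6 hours and 41 minutes layover in Los Angeles → 2:56 PM UTC.
Add 15 hours and 5 minutes leg 2 → 6:01 AM UTC (Aug 6).
Ravensport is UTC−3:30, so local arrival = 6:01 AM − 3:30 = 2:31 AM on Aug 6.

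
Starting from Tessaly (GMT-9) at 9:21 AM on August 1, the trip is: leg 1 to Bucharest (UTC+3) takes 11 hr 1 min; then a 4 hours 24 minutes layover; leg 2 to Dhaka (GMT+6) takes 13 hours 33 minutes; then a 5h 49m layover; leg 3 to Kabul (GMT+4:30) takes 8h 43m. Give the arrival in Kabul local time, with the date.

Convert departure to UTC: 9:21 AM + 9:00 = 6:21 PM UTC on Aug 1.
Add 11 hours and 1 minute leg 1 → 5:22 AM UTC (Aug 2).
Add 4 hours and 24 minutes layover in Bucharest → 9:46 AM UTC.
Add 13 hours 33 minutes leg 2 → 11:19 PM UTC.
Add 5 hours and 49 minutes layover in Dhaka → 5:08 AM UTC (Aug 3).
Add 8 hours and 43 minutes leg 3 → 1:51 PM UTC.
Kabul is UTC+4:30, so local arrival = 1:51 PM + 4:30 = 6:21 PM on Aug 3.

6:21 PM on August 3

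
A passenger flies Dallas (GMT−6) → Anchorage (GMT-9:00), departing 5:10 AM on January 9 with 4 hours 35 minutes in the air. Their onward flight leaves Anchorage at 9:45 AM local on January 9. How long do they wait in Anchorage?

3 hours

Convert departure to UTC: 5:10 AM + 6:00 = 11:10 AM UTC on Jan 9.
Add 4 hours 35 minutes flight time → 3:45 PM UTC.
Anchorage is UTC−9:00, so local arrival = 3:45 PM − 9:00 = 6:45 AM on Jan 9.
Layover = 9:45 AM − 6:45 AM = 3 hours.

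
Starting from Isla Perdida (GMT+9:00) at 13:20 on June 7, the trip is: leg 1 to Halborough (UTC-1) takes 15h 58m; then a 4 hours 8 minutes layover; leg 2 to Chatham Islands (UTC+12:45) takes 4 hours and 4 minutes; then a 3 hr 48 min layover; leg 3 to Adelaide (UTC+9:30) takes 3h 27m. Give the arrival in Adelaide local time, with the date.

21:15 on June 8

Convert departure to UTC: 13:20 − 9:00 = 04:20 UTC on Jun 7.
Add 15 hours and 58 minutes leg 1 → 20:18 UTC.
Add 4 hours and 8 minutes layover in Halborough → 00:26 UTC (Jun 8).
Add 4 hours and 4 minutes leg 2 → 04:30 UTC.
Add 3 hours 48 minutes layover in Chatham Islands → 08:18 UTC.
Add 3 hours and 27 minutes leg 3 → 11:45 UTC.
Adelaide is UTC+9:30, so local arrival = 11:45 + 9:30 = 21:15 on Jun 8.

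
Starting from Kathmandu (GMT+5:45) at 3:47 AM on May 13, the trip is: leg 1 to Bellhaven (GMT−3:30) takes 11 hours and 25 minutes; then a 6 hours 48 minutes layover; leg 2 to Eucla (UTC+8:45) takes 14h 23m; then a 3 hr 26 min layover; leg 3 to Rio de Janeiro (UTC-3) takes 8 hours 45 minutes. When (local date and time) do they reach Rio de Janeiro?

Convert departure to UTC: 3:47 AM − 5:45 = 10:02 PM UTC on May 12.
Add 11 hours 25 minutes leg 1 → 9:27 AM UTC (May 13).
Add 6 hours 48 minutes layover in Bellhaven → 4:15 PM UTC.
Add 14 hours and 23 minutes leg 2 → 6:38 AM UTC (May 14).
Add 3 hours and 26 minutes layover in Eucla → 10:04 AM UTC.
Add 8 hours 45 minutes leg 3 → 6:49 PM UTC.
Rio de Janeiro is UTC−3:00, so local arrival = 6:49 PM − 3:00 = 3:49 PM on May 14.

3:49 PM on May 14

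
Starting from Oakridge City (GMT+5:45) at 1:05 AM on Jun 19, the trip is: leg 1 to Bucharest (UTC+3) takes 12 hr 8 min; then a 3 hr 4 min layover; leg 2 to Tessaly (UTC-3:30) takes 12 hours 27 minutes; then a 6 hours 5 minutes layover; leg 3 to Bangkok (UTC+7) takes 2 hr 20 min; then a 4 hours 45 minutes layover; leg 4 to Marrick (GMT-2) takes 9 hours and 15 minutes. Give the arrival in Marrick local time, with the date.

7:24 PM on Jun 20

Convert departure to UTC: 1:05 AM − 5:45 = 7:20 PM UTC on Jun 18.
Add 12 hours and 8 minutes leg 1 → 7:28 AM UTC (Jun 19).
Add 3 hours 4 minutes layover in Bucharest → 10:32 AM UTC.
Add 12 hours 27 minutes leg 2 → 10:59 PM UTC.
Add 6 hours 5 minutes layover in Tessaly → 5:04 AM UTC (Jun 20).
Add 2 hours 20 minutes leg 3 → 7:24 AM UTC.
Add 4 hours and 45 minutes layover in Bangkok → 12:09 PM UTC.
Add 9 hours 15 minutes leg 4 → 9:24 PM UTC.
Marrick is UTC−2:00, so local arrival = 9:24 PM − 2:00 = 7:24 PM on Jun 20.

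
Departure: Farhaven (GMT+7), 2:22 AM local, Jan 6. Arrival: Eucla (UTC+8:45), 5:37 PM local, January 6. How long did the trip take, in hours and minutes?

13 hours 30 minutes

Eucla is 1:45 ahead of Farhaven.
Clock-face elapsed time (ignoring zones) is 15 hours 15 minutes.
Actual elapsed = 15 hours 15 minutes − 1:45 = 13 hours 30 minutes.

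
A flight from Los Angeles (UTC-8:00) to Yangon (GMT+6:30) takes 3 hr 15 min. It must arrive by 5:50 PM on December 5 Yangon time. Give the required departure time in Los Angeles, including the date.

12:05 AM on December 5

Target arrival in UTC: 5:50 PM − 6:30 = 11:20 AM on Dec 5.
Subtract 3 hours 15 minutes → departure 8:05 AM UTC on Dec 5.
Los Angeles is UTC−8:00: 8:05 AM − 8:00 = 12:05 AM on Dec 5.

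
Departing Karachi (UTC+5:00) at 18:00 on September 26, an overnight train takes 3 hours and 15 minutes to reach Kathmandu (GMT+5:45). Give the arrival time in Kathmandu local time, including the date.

22:00 on Sep 26

Convert departure to UTC: 18:00 − 5:00 = 13:00 UTC on Sep 26.
Add 3 hours 15 minutes travel time → 16:15 UTC.
Kathmandu is UTC+5:45, so local arrival = 16:15 + 5:45 = 22:00 on Sep 26.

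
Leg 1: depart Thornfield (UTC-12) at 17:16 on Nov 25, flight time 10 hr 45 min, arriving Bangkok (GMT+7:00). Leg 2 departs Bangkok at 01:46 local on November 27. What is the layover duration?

Convert departure to UTC: 17:16 + 12:00 = 05:16 UTC on Nov 26.
Add 10 hours 45 minutes flight time → 16:01 UTC.
Bangkok is UTC+7:00, so local arrival = 16:01 + 7:00 = 23:01 on Nov 26.
Layover = 01:46 − 23:01 (+1 day) = 2 hours 45 minutes.

2 hours 45 minutes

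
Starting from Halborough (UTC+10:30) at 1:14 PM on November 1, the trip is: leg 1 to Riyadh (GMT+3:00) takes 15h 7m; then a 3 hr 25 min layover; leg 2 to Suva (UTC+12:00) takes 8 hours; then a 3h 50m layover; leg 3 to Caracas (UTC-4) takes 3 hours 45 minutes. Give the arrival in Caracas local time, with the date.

8:51 AM on Nov 2

Convert departure to UTC: 1:14 PM − 10:30 = 2:44 AM UTC on Nov 1.
Add 15 hours and 7 minutes leg 1 → 5:51 PM UTC.
Add 3 hours and 25 minutes layover in Riyadh → 9:16 PM UTC.
Add 8 hours leg 2 → 5:16 AM UTC (Nov 2).
Add 3 hours and 50 minutes layover in Suva → 9:06 AM UTC.
Add 3 hours and 45 minutes leg 3 → 12:51 PM UTC.
Caracas is UTC−4:00, so local arrival = 12:51 PM − 4:00 = 8:51 AM on Nov 2.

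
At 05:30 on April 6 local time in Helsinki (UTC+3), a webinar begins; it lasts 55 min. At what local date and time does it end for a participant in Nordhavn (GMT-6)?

21:25 on Apr 5

Convert start to UTC: 05:30 − 3:00 = 02:30 UTC on Apr 6.
Add 55 minutes duration → 03:25 UTC.
Nordhavn is UTC−6:00, so local end time = 03:25 − 6:00 = 21:25 on Apr 5.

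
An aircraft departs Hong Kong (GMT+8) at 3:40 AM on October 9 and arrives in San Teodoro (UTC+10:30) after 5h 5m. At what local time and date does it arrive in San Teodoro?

11:15 AM on Oct 9

San Teodoro is 2:30 ahead of Hong Kong.
After 5 hours and 5 minutes it is 8:45 AM in Hong Kong.
Shift by the zone difference: 8:45 AM + 2:30 = 11:15 AM on Oct 9 in San Teodoro.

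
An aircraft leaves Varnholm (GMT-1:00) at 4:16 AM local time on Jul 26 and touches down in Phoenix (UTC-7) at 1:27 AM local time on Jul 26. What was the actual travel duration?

Phoenix is 6:00 behind Varnholm.
Clock-face elapsed time (ignoring zones) is −2 hours 49 minutes.
Actual elapsed = −2 hours 49 minutes + 6:00 = 3 hours 11 minutes.

3 hours 11 minutes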